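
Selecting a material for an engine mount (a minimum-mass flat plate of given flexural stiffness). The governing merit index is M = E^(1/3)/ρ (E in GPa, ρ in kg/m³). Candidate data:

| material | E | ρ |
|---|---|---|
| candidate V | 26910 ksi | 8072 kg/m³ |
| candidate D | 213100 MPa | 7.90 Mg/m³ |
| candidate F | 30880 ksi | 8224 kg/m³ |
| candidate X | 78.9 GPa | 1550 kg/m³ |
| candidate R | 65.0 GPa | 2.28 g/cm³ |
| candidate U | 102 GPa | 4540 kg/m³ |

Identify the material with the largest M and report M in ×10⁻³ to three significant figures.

candidate X, M = 2.77×10⁻³

Normalizing units and computing the index:
  candidate V: E = 185.5 GPa, ρ = 8072 kg/m³
  candidate D: E = 213.1 GPa, ρ = 7900 kg/m³
  candidate F: E = 212.9 GPa, ρ = 8224 kg/m³
  candidate X: E = 78.90 GPa, ρ = 1550 kg/m³
  candidate R: E = 65.00 GPa, ρ = 2280 kg/m³
  candidate U: E = 102.0 GPa, ρ = 4540 kg/m³
  candidate X: M = 2.77×10⁻³
  candidate R: M = 1.76×10⁻³
  candidate U: M = 1.03×10⁻³
  candidate D: M = 0.756×10⁻³
  candidate F: M = 0.726×10⁻³
  candidate V: M = 0.707×10⁻³
Candidate X has the largest M.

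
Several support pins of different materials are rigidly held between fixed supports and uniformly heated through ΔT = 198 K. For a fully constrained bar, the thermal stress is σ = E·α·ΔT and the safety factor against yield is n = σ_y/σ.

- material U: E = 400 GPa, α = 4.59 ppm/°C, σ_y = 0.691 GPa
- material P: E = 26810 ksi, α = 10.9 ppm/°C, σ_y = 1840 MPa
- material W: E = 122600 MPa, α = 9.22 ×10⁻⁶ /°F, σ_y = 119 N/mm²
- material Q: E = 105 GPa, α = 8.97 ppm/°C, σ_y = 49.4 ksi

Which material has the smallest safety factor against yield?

material W

Per material, after unit conversion:
  material U: E = 400.0, α = 4.59, σ_y = 691.0 → σ = 364 MPa, n = 1.90
  material P: E = 184.8, α = 10.9, σ_y = 1840 → σ = 399 MPa, n = 4.61
  material W: E = 122.6, α = 16.6, σ_y = 119.0 → σ = 403 MPa, n = 0.295
  material Q: E = 105.0, α = 8.97, σ_y = 340.6 → σ = 186 MPa, n = 1.83
The minimum is material W at n = 0.295.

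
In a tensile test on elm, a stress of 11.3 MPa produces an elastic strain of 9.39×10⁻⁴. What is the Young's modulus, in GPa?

12.0 GPa

E = σ/ε = 11.3 MPa / 9.39×10⁻⁴ = 12030 MPa = 12.0 GPa.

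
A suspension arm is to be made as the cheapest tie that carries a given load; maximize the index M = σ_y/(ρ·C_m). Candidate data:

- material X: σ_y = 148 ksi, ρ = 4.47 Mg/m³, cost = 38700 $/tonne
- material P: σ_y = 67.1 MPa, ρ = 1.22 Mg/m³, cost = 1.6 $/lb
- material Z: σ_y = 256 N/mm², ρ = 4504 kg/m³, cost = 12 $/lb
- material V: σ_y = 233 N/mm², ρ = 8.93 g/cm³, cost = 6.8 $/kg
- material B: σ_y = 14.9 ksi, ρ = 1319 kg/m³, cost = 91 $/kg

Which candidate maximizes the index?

Normalizing units and computing the index:
  material X: σ_y = 1020 MPa, ρ = 4470 kg/m³, cost = 38.70 $/kg
  material P: σ_y = 67.10 MPa, ρ = 1220 kg/m³, cost = 3.527 $/kg
  material Z: σ_y = 256.0 MPa, ρ = 4504 kg/m³, cost = 26.46 $/kg
  material V: σ_y = 233.0 MPa, ρ = 8930 kg/m³, cost = 6.800 $/kg
  material B: σ_y = 102.7 MPa, ρ = 1319 kg/m³, cost = 91.00 $/kg
  material P: M = 15.6 kN·m per $
  material X: M = 5.90 kN·m per $
  material V: M = 3.84 kN·m per $
  material Z: M = 2.15 kN·m per $
  material B: M = 0.856 kN·m per $
Material P ranks first.

material P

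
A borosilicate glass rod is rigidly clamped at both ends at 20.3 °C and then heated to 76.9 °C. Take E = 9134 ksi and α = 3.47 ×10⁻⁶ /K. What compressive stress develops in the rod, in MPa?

12.4 MPa

E = 9134 ksi = 62.98 GPa.
ΔT = 56.60 K. Constrained thermal stress σ = E·α·ΔT = 62.98×10³ MPa × 3.47×10⁻⁶ × 56.60 = 12.4 MPa (compressive).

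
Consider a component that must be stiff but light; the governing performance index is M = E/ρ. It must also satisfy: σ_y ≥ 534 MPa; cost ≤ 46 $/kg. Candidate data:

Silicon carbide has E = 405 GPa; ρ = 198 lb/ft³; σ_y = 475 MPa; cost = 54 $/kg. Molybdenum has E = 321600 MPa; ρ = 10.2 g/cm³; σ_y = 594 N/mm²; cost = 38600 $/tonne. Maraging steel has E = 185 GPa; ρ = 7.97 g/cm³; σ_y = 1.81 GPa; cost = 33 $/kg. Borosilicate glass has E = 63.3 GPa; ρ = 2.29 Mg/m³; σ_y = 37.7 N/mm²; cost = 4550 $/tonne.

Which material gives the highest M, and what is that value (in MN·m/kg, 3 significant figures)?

Screen on constraints: σ_y ≥ 534 MPa; cost ≤ 46 $/kg. Survivors: molybdenum, maraging steel.
Putting every candidate on a common basis:
  molybdenum: E = 321.6 GPa, ρ = 10200 kg/m³
  maraging steel: E = 185.0 GPa, ρ = 7970 kg/m³
  molybdenum: M = 31.5 MN·m/kg
  maraging steel: M = 23.2 MN·m/kg
Molybdenum ranks first.

molybdenum, M = 31.5 MN·m/kg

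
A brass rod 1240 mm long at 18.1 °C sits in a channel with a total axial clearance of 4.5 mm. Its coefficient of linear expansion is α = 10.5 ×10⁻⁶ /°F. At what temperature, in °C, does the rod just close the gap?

210 °C

α = 10.5×10⁻⁶/°F × 9/5 = 18.9×10⁻⁶/K.
α·L₀·ΔT = 4.5 mm ⇒ ΔT = 4.5 / (18.9×10⁻⁶ × 1240.0) = 192.0 K.
T = 18.1 + 192.0 = 210.1 °C.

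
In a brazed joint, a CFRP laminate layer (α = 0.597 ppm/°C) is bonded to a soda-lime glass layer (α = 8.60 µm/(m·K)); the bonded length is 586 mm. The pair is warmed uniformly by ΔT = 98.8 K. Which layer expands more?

α(CFRP laminate) = 0.597×10⁻⁶/K vs α(soda-lime glass) = 8.60×10⁻⁶/K.
Higher α expands more for the same ΔT: soda-lime glass.

soda-lime glass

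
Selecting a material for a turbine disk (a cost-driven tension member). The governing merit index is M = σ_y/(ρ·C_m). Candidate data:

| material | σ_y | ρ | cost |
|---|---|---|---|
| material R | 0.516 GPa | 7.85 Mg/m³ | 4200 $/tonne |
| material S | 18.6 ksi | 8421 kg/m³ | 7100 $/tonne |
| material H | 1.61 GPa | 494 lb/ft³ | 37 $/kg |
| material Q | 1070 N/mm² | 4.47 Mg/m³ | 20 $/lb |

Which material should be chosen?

material R

Normalizing units and computing the index:
  material R: σ_y = 516.0 MPa, ρ = 7850 kg/m³, cost = 4.200 $/kg
  material S: σ_y = 128.2 MPa, ρ = 8421 kg/m³, cost = 7.100 $/kg
  material H: σ_y = 1610 MPa, ρ = 7913 kg/m³, cost = 37.00 $/kg
  material Q: σ_y = 1070 MPa, ρ = 4470 kg/m³, cost = 44.09 $/kg
  material R: M = 15.7 kN·m per $
  material H: M = 5.50 kN·m per $
  material Q: M = 5.43 kN·m per $
  material S: M = 2.14 kN·m per $
Material R ranks first.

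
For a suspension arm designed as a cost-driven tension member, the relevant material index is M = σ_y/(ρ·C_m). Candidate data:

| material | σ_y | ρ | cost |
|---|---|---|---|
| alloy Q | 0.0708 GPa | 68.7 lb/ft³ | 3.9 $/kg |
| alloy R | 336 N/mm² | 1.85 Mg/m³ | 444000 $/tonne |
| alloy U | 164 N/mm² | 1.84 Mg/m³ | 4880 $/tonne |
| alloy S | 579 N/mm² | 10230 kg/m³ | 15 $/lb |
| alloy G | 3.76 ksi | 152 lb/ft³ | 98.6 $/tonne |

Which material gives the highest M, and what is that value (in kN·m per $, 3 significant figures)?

Convert each candidate to consistent units, then evaluate M:
  alloy Q: σ_y = 70.80 MPa, ρ = 1100 kg/m³, cost = 3.900 $/kg
  alloy R: σ_y = 336.0 MPa, ρ = 1850 kg/m³, cost = 444.0 $/kg
  alloy U: σ_y = 164.0 MPa, ρ = 1840 kg/m³, cost = 4.880 $/kg
  alloy S: σ_y = 579.0 MPa, ρ = 10230 kg/m³, cost = 33.07 $/kg
  alloy G: σ_y = 25.92 MPa, ρ = 2435 kg/m³, cost = 0.09860 $/kg
  alloy G: M = 108 kN·m per $
  alloy U: M = 18.3 kN·m per $
  alloy Q: M = 16.5 kN·m per $
  alloy S: M = 1.71 kN·m per $
  alloy R: M = 0.409 kN·m per $
Alloy G ranks first.

alloy G, M = 108 kN·m per $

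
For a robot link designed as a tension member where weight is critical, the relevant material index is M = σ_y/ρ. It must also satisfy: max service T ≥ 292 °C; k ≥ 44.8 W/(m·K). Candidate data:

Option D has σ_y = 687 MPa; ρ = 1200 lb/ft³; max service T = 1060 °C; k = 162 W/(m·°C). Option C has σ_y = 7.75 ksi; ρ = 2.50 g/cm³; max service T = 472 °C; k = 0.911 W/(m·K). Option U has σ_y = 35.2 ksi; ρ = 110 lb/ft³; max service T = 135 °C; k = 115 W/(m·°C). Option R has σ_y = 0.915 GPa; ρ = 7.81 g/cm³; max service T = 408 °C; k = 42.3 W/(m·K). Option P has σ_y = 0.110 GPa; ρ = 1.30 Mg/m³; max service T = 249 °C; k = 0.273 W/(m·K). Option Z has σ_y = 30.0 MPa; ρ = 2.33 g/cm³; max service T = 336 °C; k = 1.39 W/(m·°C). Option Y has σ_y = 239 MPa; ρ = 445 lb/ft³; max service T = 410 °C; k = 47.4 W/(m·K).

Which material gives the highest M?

Screen on constraints: max service T ≥ 292 °C; k ≥ 44.8 W/(m·K). Survivors: option D, option Y.
In SI units:
  option D: σ_y = 687.0 MPa, ρ = 19220 kg/m³
  option Y: σ_y = 239.0 MPa, ρ = 7128 kg/m³
  option D: M = 35.7 kN·m/kg
  option Y: M = 33.5 kN·m/kg
Option D ranks first.

option D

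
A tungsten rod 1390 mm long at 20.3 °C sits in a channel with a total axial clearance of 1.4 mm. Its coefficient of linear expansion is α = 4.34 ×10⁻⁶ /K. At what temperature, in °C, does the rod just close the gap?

252 °C

α·L₀·ΔT = 1.4 mm ⇒ ΔT = 1.4 / (4.34×10⁻⁶ × 1390.0) = 232.1 K.
T = 20.3 + 232.1 = 252.4 °C.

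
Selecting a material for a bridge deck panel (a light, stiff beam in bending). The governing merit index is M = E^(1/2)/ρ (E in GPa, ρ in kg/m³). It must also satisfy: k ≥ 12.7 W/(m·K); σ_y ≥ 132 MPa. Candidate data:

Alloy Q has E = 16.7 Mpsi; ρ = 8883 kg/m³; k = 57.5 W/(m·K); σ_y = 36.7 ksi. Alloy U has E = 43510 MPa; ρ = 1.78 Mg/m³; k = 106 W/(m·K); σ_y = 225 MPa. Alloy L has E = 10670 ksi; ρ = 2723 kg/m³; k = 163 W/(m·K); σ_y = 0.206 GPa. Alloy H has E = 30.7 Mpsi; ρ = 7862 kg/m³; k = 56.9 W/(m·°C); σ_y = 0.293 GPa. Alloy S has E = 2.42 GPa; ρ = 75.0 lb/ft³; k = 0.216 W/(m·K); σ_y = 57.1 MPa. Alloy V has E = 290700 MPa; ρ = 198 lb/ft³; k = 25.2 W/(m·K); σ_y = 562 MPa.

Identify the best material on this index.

Screen on constraints: k ≥ 12.7 W/(m·K); σ_y ≥ 132 MPa. Survivors: alloy Q, alloy U, alloy L, alloy H, alloy V.
In SI units:
  alloy Q: E = 115.1 GPa, ρ = 8883 kg/m³
  alloy U: E = 43.51 GPa, ρ = 1780 kg/m³
  alloy L: E = 73.57 GPa, ρ = 2723 kg/m³
  alloy H: E = 211.7 GPa, ρ = 7862 kg/m³
  alloy V: E = 290.7 GPa, ρ = 3172 kg/m³
  alloy V: M = 5.38×10⁻³
  alloy U: M = 3.71×10⁻³
  alloy L: M = 3.15×10⁻³
  alloy H: M = 1.85×10⁻³
  alloy Q: M = 1.21×10⁻³
Alloy V ranks first.

alloy V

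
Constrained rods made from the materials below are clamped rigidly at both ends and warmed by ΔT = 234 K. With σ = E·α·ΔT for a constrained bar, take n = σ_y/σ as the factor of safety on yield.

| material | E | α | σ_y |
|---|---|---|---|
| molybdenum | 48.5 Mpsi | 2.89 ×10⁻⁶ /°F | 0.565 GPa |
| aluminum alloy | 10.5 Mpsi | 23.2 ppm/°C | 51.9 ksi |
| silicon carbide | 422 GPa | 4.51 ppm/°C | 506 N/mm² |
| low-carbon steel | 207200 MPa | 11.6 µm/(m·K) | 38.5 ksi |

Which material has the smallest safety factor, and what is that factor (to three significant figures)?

low-carbon steel, n = 0.472

Per material, after unit conversion:
  molybdenum: E = 334.4, α = 5.20, σ_y = 565.0 → σ = 407 MPa, n = 1.39
  aluminum alloy: E = 72.39, α = 23.2, σ_y = 357.8 → σ = 393 MPa, n = 0.910
  silicon carbide: E = 422.0, α = 4.51, σ_y = 506.0 → σ = 445 MPa, n = 1.14
  low-carbon steel: E = 207.2, α = 11.6, σ_y = 265.4 → σ = 562 MPa, n = 0.472
The minimum is low-carbon steel at n = 0.472.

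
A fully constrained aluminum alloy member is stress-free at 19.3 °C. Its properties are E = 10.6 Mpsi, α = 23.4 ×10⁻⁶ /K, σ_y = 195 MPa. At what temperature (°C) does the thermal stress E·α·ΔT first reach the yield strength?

E = 10.6 Mpsi = 73.08 GPa.
E·α·ΔT = 195.0 MPa ⇒ ΔT = 195.0 / (73.08×10³ × 23.4×10⁻⁶) = 114.0 K.
T = 19.3 + 114.0 = 133.3 °C.

133 °C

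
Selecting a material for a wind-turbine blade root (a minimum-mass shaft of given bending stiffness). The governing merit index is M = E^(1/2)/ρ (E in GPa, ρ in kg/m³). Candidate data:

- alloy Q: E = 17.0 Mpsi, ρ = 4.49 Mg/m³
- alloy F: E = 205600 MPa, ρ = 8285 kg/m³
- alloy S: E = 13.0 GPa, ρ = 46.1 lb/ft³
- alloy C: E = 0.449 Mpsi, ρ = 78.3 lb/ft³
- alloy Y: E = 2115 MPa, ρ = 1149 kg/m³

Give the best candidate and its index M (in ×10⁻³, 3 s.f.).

alloy S, M = 4.88×10⁻³

Normalizing units and computing the index:
  alloy Q: E = 117.2 GPa, ρ = 4490 kg/m³
  alloy F: E = 205.6 GPa, ρ = 8285 kg/m³
  alloy S: E = 13.00 GPa, ρ = 738.5 kg/m³
  alloy C: E = 3.096 GPa, ρ = 1254 kg/m³
  alloy Y: E = 2.115 GPa, ρ = 1149 kg/m³
  alloy S: M = 4.88×10⁻³
  alloy Q: M = 2.41×10⁻³
  alloy F: M = 1.73×10⁻³
  alloy C: M = 1.40×10⁻³
  alloy Y: M = 1.27×10⁻³
The maximum is for alloy S.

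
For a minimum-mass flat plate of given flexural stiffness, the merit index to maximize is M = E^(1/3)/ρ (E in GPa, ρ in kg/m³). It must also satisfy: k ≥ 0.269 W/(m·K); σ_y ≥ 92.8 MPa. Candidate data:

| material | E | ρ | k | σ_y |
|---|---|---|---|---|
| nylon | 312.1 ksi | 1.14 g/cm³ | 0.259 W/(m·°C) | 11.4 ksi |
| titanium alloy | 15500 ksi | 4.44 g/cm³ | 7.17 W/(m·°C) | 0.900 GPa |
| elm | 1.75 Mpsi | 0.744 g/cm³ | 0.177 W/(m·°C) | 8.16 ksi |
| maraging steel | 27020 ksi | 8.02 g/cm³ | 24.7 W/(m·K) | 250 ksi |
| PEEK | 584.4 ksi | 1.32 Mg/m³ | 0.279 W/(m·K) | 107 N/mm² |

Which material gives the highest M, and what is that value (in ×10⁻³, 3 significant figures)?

Screen on constraints: k ≥ 0.269 W/(m·K); σ_y ≥ 92.8 MPa. Survivors: titanium alloy, maraging steel, PEEK.
Putting every candidate on a common basis:
  titanium alloy: E = 106.9 GPa, ρ = 4440 kg/m³
  maraging steel: E = 186.3 GPa, ρ = 8020 kg/m³
  PEEK: E = 4.029 GPa, ρ = 1320 kg/m³
  PEEK: M = 1.21×10⁻³
  titanium alloy: M = 1.07×10⁻³
  maraging steel: M = 0.712×10⁻³
Highest index: PEEK.

PEEK, M = 1.21×10⁻³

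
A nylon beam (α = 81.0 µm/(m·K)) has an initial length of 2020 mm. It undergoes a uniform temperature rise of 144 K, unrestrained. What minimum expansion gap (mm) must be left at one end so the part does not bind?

ΔL = α·L₀·ΔT = 81.0×10⁻⁶ × 2020 mm × 144.0 K = 23.6 mm.

23.6 mm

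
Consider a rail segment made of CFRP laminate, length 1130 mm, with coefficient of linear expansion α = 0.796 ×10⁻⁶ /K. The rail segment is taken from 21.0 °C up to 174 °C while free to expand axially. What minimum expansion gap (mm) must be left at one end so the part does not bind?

0.138 mm

ΔT = 174 − 21.0 = 153.0 K.
ΔL = α·L₀·ΔT = 0.796×10⁻⁶ × 1130 mm × 153.0 K = 0.138 mm.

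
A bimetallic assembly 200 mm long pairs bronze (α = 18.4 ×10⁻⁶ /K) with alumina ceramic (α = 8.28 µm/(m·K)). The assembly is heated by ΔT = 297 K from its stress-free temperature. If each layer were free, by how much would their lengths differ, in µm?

601 µm

Δα = |18.4 − 8.28|×10⁻⁶/K = 10.1×10⁻⁶/K.
ΔL_mismatch = Δα·L·ΔT = 10.1×10⁻⁶ × 200.0 mm × 297.0 K = 601 µm.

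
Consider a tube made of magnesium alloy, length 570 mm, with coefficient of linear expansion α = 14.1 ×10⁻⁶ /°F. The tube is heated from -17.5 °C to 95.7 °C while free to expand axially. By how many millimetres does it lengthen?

1.64 mm

Convert α: 14.1×10⁻⁶/°F × (9/5) = 25.4×10⁻⁶/K.
ΔT = 95.7 − (-17.5) = 113.2 K.
ΔL = α·L₀·ΔT = 25.4×10⁻⁶ × 570 mm × 113.2 K = 1.64 mm.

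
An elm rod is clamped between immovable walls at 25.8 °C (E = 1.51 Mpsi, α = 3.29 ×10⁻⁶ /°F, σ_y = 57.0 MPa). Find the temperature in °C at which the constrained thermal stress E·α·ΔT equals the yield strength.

E = 1.51 Mpsi = 10.41 GPa.
α = 3.29×10⁻⁶/°F × 9/5 = 5.92×10⁻⁶/K.
E·α·ΔT = 57.00 MPa ⇒ ΔT = 57.00 / (10.41×10³ × 5.92×10⁻⁶) = 924.5 K.
T = 25.8 + 924.5 = 950.3 °C.

950 °C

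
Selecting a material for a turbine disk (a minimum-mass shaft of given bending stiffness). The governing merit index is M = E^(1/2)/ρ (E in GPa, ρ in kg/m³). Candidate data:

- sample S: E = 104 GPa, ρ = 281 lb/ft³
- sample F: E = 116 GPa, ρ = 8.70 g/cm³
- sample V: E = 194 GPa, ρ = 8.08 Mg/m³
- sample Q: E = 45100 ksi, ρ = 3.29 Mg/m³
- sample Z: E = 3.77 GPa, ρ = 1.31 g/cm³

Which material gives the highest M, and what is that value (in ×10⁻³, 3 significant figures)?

sample Q, M = 5.36×10⁻³

After converting to SI:
  sample S: E = 104.0 GPa, ρ = 4501 kg/m³
  sample F: E = 116.0 GPa, ρ = 8700 kg/m³
  sample V: E = 194.0 GPa, ρ = 8080 kg/m³
  sample Q: E = 311.0 GPa, ρ = 3290 kg/m³
  sample Z: E = 3.770 GPa, ρ = 1310 kg/m³
  sample Q: M = 5.36×10⁻³
  sample S: M = 2.27×10⁻³
  sample V: M = 1.72×10⁻³
  sample Z: M = 1.48×10⁻³
  sample F: M = 1.24×10⁻³
The maximum is for sample Q.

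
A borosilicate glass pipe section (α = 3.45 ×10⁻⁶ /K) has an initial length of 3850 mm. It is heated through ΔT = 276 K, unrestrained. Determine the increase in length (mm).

ΔL = α·L₀·ΔT = 3.45×10⁻⁶ × 3850 mm × 276.0 K = 3.67 mm.

3.67 mm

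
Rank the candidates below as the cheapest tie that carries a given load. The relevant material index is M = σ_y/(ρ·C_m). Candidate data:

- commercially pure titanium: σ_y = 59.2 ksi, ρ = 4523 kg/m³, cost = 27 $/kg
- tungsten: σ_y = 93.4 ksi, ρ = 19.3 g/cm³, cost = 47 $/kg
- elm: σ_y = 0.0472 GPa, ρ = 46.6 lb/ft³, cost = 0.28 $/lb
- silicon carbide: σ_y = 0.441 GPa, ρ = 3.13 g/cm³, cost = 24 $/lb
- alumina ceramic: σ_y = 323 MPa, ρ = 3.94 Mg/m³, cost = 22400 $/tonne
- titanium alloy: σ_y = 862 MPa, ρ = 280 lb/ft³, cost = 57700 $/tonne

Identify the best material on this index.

Convert each candidate to consistent units, then evaluate M:
  commercially pure titanium: σ_y = 408.2 MPa, ρ = 4523 kg/m³, cost = 27.00 $/kg
  tungsten: σ_y = 644.0 MPa, ρ = 19300 kg/m³, cost = 47.00 $/kg
  elm: σ_y = 47.20 MPa, ρ = 746.5 kg/m³, cost = 0.6173 $/kg
  silicon carbide: σ_y = 441.0 MPa, ρ = 3130 kg/m³, cost = 52.91 $/kg
  alumina ceramic: σ_y = 323.0 MPa, ρ = 3940 kg/m³, cost = 22.40 $/kg
  titanium alloy: σ_y = 862.0 MPa, ρ = 4485 kg/m³, cost = 57.70 $/kg
  elm: M = 102 kN·m per $
  alumina ceramic: M = 3.66 kN·m per $
  commercially pure titanium: M = 3.34 kN·m per $
  titanium alloy: M = 3.33 kN·m per $
  silicon carbide: M = 2.66 kN·m per $
  tungsten: M = 0.710 kN·m per $
The maximum is for elm.

elm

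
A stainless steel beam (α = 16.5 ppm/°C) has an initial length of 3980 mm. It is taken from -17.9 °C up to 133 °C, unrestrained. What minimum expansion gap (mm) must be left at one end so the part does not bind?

9.91 mm

ΔT = 133 − (-17.9) = 150.9 K.
ΔL = α·L₀·ΔT = 16.5×10⁻⁶ × 3980 mm × 150.9 K = 9.91 mm.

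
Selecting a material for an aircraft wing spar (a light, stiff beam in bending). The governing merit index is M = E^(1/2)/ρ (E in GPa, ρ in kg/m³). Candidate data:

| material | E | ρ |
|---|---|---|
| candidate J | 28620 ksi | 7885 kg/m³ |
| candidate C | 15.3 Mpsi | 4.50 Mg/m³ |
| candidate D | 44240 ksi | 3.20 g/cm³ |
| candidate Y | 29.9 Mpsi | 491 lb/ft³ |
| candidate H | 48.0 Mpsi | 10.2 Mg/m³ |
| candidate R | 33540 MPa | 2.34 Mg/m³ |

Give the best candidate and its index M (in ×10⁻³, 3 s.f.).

After converting to SI:
  candidate J: E = 197.3 GPa, ρ = 7885 kg/m³
  candidate C: E = 105.5 GPa, ρ = 4500 kg/m³
  candidate D: E = 305.0 GPa, ρ = 3200 kg/m³
  candidate Y: E = 206.2 GPa, ρ = 7865 kg/m³
  candidate H: E = 330.9 GPa, ρ = 10200 kg/m³
  candidate R: E = 33.54 GPa, ρ = 2340 kg/m³
  candidate D: M = 5.46×10⁻³
  candidate R: M = 2.47×10⁻³
  candidate C: M = 2.28×10⁻³
  candidate Y: M = 1.83×10⁻³
  candidate H: M = 1.78×10⁻³
  candidate J: M = 1.78×10⁻³
Candidate D has the largest M.

candidate D, M = 5.46×10⁻³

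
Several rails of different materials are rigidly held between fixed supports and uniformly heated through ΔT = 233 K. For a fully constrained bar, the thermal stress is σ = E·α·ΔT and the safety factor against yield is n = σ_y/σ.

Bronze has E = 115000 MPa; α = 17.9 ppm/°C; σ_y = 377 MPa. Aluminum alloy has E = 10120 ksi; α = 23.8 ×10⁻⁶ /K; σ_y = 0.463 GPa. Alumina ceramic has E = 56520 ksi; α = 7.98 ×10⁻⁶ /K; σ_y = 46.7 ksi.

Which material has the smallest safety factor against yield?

With everything in SI (GPa, ×10⁻⁶/K, MPa):
  bronze: E = 115.0, α = 17.9, σ_y = 377.0 → σ = 480 MPa, n = 0.786
  aluminum alloy: E = 69.77, α = 23.8, σ_y = 463.0 → σ = 387 MPa, n = 1.20
  alumina ceramic: E = 389.7, α = 7.98, σ_y = 322.0 → σ = 725 MPa, n = 0.444
The minimum is alumina ceramic at n = 0.444.

alumina ceramic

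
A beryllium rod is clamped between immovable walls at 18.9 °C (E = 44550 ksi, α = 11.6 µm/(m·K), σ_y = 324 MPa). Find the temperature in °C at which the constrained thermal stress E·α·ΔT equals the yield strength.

E = 44550 ksi = 307.2 GPa.
E·α·ΔT = 324.0 MPa ⇒ ΔT = 324.0 / (307.2×10³ × 11.6×10⁻⁶) = 90.93 K.
T = 18.9 + 90.93 = 109.8 °C.

110 °C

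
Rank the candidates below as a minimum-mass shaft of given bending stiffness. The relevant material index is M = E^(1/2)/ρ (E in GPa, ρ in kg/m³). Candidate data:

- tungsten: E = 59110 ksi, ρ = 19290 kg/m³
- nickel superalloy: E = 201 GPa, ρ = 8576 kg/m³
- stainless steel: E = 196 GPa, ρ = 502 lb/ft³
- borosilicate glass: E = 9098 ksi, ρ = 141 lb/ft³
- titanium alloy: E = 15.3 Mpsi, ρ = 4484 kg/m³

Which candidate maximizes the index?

borosilicate glass

Putting every candidate on a common basis:
  tungsten: E = 407.5 GPa, ρ = 19290 kg/m³
  nickel superalloy: E = 201.0 GPa, ρ = 8576 kg/m³
  stainless steel: E = 196.0 GPa, ρ = 8041 kg/m³
  borosilicate glass: E = 62.73 GPa, ρ = 2259 kg/m³
  titanium alloy: E = 105.5 GPa, ρ = 4484 kg/m³
  borosilicate glass: M = 3.51×10⁻³
  titanium alloy: M = 2.29×10⁻³
  stainless steel: M = 1.74×10⁻³
  nickel superalloy: M = 1.65×10⁻³
  tungsten: M = 1.05×10⁻³
Highest index: borosilicate glass.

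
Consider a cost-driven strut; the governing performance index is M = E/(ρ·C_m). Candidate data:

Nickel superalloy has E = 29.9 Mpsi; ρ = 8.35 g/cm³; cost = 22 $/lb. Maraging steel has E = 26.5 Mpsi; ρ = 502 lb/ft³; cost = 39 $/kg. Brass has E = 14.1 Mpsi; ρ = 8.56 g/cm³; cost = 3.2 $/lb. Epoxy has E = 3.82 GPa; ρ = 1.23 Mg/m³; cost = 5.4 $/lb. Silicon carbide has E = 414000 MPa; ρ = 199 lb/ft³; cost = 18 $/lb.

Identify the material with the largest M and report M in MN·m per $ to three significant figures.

silicon carbide, M = 3.27 MN·m per $

Convert each candidate to consistent units, then evaluate M:
  nickel superalloy: E = 206.2 GPa, ρ = 8350 kg/m³, cost = 48.50 $/kg
  maraging steel: E = 182.7 GPa, ρ = 8041 kg/m³, cost = 39.00 $/kg
  brass: E = 97.22 GPa, ρ = 8560 kg/m³, cost = 7.055 $/kg
  epoxy: E = 3.820 GPa, ρ = 1230 kg/m³, cost = 11.90 $/kg
  silicon carbide: E = 414.0 GPa, ρ = 3188 kg/m³, cost = 39.68 $/kg
  silicon carbide: M = 3.27 MN·m per $
  brass: M = 1.61 MN·m per $
  maraging steel: M = 0.583 MN·m per $
  nickel superalloy: M = 0.509 MN·m per $
  epoxy: M = 0.261 MN·m per $
Silicon carbide ranks first.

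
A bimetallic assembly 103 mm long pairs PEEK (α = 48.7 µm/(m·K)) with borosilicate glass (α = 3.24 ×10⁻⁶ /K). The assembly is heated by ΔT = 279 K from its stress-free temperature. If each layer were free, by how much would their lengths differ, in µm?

1310 µm

Δα = |48.7 − 3.24|×10⁻⁶/K = 45.5×10⁻⁶/K.
ΔL_mismatch = Δα·L·ΔT = 45.5×10⁻⁶ × 103.0 mm × 279.0 K = 1310 µm.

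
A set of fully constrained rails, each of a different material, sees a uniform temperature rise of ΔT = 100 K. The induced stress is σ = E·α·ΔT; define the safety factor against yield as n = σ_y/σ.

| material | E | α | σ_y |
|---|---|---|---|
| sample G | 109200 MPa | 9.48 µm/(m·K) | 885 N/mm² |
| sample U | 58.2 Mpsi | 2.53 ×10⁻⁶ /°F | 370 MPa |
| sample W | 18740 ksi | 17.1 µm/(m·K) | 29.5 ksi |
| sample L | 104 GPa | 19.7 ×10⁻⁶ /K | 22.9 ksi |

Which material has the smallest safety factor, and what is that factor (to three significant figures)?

In consistent units (E in GPa, α in ×10⁻⁶/K, σ_y in MPa):
  sample G: E = 109.2, α = 9.48, σ_y = 885.0 → σ = 104 MPa, n = 8.55
  sample U: E = 401.3, α = 4.55, σ_y = 370.0 → σ = 183 MPa, n = 2.02
  sample W: E = 129.2, α = 17.1, σ_y = 203.4 → σ = 221 MPa, n = 0.921
  sample L: E = 104.0, α = 19.7, σ_y = 157.9 → σ = 205 MPa, n = 0.771
Sample L has the lowest safety factor, n = 0.771.

sample L, n = 0.771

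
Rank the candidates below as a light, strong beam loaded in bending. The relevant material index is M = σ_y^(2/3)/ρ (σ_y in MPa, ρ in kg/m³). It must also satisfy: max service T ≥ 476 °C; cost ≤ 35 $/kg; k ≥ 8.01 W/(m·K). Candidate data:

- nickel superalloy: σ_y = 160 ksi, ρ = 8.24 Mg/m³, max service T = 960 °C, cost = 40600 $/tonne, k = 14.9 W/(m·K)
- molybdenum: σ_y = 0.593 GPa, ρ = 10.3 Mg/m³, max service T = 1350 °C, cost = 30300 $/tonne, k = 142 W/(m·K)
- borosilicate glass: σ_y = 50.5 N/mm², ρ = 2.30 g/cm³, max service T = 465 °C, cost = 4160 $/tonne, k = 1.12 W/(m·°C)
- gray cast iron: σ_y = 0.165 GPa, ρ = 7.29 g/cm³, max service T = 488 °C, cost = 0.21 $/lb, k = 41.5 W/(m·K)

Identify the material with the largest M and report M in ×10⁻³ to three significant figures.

Screen on constraints: max service T ≥ 476 °C; cost ≤ 35 $/kg; k ≥ 8.01 W/(m·K). Survivors: molybdenum, gray cast iron.
In SI units:
  molybdenum: σ_y = 593.0 MPa, ρ = 10300 kg/m³
  gray cast iron: σ_y = 165.0 MPa, ρ = 7290 kg/m³
  molybdenum: M = 6.85×10⁻³
  gray cast iron: M = 4.13×10⁻³
Highest index: molybdenum.

molybdenum, M = 6.85×10⁻³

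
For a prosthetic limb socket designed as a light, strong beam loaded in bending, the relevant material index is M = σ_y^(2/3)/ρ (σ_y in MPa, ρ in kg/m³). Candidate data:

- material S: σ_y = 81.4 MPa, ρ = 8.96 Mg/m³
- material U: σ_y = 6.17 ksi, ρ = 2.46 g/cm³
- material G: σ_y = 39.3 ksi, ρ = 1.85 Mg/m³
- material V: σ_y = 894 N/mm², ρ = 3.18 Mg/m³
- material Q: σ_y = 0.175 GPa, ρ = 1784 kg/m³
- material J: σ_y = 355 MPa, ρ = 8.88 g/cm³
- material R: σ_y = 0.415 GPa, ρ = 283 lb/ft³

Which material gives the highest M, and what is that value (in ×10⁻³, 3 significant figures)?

material V, M = 29.2×10⁻³

After converting to SI:
  material S: σ_y = 81.40 MPa, ρ = 8960 kg/m³
  material U: σ_y = 42.54 MPa, ρ = 2460 kg/m³
  material G: σ_y = 271.0 MPa, ρ = 1850 kg/m³
  material V: σ_y = 894.0 MPa, ρ = 3180 kg/m³
  material Q: σ_y = 175.0 MPa, ρ = 1784 kg/m³
  material J: σ_y = 355.0 MPa, ρ = 8880 kg/m³
  material R: σ_y = 415.0 MPa, ρ = 4533 kg/m³
  material V: M = 29.2×10⁻³
  material G: M = 22.6×10⁻³
  material Q: M = 17.5×10⁻³
  material R: M = 12.3×10⁻³
  material J: M = 5.65×10⁻³
  material U: M = 4.95×10⁻³
  material S: M = 2.10×10⁻³
Material V ranks first.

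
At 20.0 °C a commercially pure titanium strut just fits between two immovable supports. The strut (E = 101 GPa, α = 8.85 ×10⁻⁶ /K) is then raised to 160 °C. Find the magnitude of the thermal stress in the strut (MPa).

125 MPa

ΔT = 140.0 K. Constrained thermal stress σ = E·α·ΔT = 101.0×10³ MPa × 8.85×10⁻⁶ × 140.0 = 125 MPa (compressive).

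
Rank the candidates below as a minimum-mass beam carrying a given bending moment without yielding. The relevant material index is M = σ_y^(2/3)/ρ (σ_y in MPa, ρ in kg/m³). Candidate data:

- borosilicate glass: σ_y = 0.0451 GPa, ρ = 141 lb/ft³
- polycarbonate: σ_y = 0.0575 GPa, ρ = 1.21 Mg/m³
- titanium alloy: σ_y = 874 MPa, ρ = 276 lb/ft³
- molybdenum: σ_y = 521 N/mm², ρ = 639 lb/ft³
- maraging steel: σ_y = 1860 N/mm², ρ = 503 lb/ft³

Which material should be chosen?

Putting every candidate on a common basis:
  borosilicate glass: σ_y = 45.10 MPa, ρ = 2259 kg/m³
  polycarbonate: σ_y = 57.50 MPa, ρ = 1210 kg/m³
  titanium alloy: σ_y = 874.0 MPa, ρ = 4421 kg/m³
  molybdenum: σ_y = 521.0 MPa, ρ = 10240 kg/m³
  maraging steel: σ_y = 1860 MPa, ρ = 8057 kg/m³
  titanium alloy: M = 20.7×10⁻³
  maraging steel: M = 18.8×10⁻³
  polycarbonate: M = 12.3×10⁻³
  molybdenum: M = 6.33×10⁻³
  borosilicate glass: M = 5.61×10⁻³
The maximum is for titanium alloy.

titanium alloy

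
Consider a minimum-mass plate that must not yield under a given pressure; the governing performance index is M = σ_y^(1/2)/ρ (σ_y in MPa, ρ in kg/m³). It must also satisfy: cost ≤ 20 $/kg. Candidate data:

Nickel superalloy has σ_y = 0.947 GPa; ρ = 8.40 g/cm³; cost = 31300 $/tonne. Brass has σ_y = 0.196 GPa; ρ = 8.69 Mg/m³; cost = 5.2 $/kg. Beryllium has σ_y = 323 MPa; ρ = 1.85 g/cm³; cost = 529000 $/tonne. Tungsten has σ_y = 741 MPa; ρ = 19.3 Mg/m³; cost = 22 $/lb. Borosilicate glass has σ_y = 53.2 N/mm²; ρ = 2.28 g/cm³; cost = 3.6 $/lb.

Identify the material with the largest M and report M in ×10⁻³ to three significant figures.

borosilicate glass, M = 3.20×10⁻³

Screen on constraints: cost ≤ 20 $/kg. Survivors: brass, borosilicate glass.
After converting to SI:
  brass: σ_y = 196.0 MPa, ρ = 8690 kg/m³
  borosilicate glass: σ_y = 53.20 MPa, ρ = 2280 kg/m³
  borosilicate glass: M = 3.20×10⁻³
  brass: M = 1.61×10⁻³
The maximum is for borosilicate glass.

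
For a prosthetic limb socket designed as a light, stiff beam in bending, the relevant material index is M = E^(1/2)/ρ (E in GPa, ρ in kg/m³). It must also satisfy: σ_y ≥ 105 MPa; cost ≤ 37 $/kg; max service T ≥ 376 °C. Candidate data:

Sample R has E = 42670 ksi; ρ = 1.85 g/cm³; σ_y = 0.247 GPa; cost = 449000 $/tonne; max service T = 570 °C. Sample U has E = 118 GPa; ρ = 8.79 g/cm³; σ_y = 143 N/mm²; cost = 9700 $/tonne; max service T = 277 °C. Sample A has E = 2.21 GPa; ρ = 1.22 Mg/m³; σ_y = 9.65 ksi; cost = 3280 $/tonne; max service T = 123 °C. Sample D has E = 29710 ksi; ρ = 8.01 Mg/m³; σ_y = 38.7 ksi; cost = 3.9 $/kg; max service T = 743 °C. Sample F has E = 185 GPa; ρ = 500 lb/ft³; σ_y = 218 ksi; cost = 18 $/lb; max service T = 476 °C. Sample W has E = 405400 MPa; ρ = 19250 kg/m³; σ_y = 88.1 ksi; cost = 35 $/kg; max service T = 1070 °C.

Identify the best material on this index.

sample D

Screen on constraints: σ_y ≥ 105 MPa; cost ≤ 37 $/kg; max service T ≥ 376 °C. Survivors: sample D, sample W.
Putting every candidate on a common basis:
  sample D: E = 204.8 GPa, ρ = 8010 kg/m³
  sample W: E = 405.4 GPa, ρ = 19250 kg/m³
  sample D: M = 1.79×10⁻³
  sample W: M = 1.05×10⁻³
Sample D has the largest M.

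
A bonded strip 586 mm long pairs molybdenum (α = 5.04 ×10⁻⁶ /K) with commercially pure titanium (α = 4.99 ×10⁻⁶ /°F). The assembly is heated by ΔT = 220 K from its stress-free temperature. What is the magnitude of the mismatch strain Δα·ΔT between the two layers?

8.67×10⁻⁴

commercially pure titanium: α = 4.99×10⁻⁶/°F × 9/5 = 8.98×10⁻⁶/K.
Δα = |5.04 − 8.98|×10⁻⁶/K = 3.94×10⁻⁶/K.
Mismatch strain = Δα·ΔT = 3.94×10⁻⁶ × 220.0 = 8.67×10⁻⁴.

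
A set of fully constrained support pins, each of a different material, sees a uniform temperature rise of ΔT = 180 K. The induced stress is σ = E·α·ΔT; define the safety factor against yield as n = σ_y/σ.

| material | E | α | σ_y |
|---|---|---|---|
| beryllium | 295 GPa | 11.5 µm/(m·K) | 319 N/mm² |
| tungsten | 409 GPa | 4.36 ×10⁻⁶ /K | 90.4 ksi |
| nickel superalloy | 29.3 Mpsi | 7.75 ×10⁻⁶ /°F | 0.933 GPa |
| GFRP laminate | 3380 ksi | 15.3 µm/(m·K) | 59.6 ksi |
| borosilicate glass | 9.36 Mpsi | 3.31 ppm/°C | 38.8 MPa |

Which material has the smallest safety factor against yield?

With everything in SI (GPa, ×10⁻⁶/K, MPa):
  beryllium: E = 295.0, α = 11.5, σ_y = 319.0 → σ = 611 MPa, n = 0.522
  tungsten: E = 409.0, α = 4.36, σ_y = 623.3 → σ = 321 MPa, n = 1.94
  nickel superalloy: E = 202.0, α = 13.9, σ_y = 933.0 → σ = 507 MPa, n = 1.84
  GFRP laminate: E = 23.30, α = 15.3, σ_y = 410.9 → σ = 64.2 MPa, n = 6.40
  borosilicate glass: E = 64.53, α = 3.31, σ_y = 38.80 → σ = 38.4 MPa, n = 1.01
The minimum is beryllium at n = 0.522.

beryllium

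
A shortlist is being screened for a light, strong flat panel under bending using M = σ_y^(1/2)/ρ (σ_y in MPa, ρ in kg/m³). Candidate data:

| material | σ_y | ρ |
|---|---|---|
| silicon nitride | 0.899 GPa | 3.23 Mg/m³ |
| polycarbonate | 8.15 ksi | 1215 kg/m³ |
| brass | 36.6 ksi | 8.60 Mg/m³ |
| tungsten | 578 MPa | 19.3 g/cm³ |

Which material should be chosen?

Convert each candidate to consistent units, then evaluate M:
  silicon nitride: σ_y = 899.0 MPa, ρ = 3230 kg/m³
  polycarbonate: σ_y = 56.19 MPa, ρ = 1215 kg/m³
  brass: σ_y = 252.3 MPa, ρ = 8600 kg/m³
  tungsten: σ_y = 578.0 MPa, ρ = 19300 kg/m³
  silicon nitride: M = 9.28×10⁻³
  polycarbonate: M = 6.17×10⁻³
  brass: M = 1.85×10⁻³
  tungsten: M = 1.25×10⁻³
Silicon nitride has the largest M.

silicon nitride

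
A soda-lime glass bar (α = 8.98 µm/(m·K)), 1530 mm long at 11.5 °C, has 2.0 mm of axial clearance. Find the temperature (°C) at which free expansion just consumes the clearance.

α·L₀·ΔT = 2.0 mm ⇒ ΔT = 2.0 / (8.98×10⁻⁶ × 1530.0) = 145.6 K.
T = 11.5 + 145.6 = 157.1 °C.

157 °C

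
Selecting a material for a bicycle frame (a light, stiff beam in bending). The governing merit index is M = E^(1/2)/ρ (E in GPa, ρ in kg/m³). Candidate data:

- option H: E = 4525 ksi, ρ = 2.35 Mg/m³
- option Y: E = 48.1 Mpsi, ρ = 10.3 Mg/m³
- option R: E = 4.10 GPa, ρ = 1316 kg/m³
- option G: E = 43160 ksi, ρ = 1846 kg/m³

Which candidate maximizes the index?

Putting every candidate on a common basis:
  option H: E = 31.20 GPa, ρ = 2350 kg/m³
  option Y: E = 331.6 GPa, ρ = 10300 kg/m³
  option R: E = 4.100 GPa, ρ = 1316 kg/m³
  option G: E = 297.6 GPa, ρ = 1846 kg/m³
  option G: M = 9.34×10⁻³
  option H: M = 2.38×10⁻³
  option Y: M = 1.77×10⁻³
  option R: M = 1.54×10⁻³
Option G has the largest M.

option G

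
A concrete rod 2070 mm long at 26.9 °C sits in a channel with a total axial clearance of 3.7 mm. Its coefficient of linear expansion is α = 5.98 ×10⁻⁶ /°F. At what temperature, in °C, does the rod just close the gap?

α = 5.98×10⁻⁶/°F × 9/5 = 10.8×10⁻⁶/K.
α·L₀·ΔT = 3.7 mm ⇒ ΔT = 3.7 / (10.8×10⁻⁶ × 2070.0) = 166.1 K.
T = 26.9 + 166.1 = 193.0 °C.

193 °C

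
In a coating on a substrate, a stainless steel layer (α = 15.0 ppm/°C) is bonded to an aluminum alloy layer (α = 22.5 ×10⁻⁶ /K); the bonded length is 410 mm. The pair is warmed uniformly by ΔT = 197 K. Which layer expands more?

α(stainless steel) = 15.0×10⁻⁶/K vs α(aluminum alloy) = 22.5×10⁻⁶/K.
Higher α expands more for the same ΔT: aluminum alloy.

aluminum alloy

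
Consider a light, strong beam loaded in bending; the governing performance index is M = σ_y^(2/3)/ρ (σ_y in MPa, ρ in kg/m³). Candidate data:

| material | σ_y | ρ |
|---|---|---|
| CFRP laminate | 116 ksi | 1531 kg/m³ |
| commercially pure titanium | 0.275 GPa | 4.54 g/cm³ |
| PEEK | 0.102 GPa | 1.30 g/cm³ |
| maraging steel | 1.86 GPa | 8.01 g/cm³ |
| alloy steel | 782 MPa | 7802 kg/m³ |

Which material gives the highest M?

In SI units:
  CFRP laminate: σ_y = 799.8 MPa, ρ = 1531 kg/m³
  commercially pure titanium: σ_y = 275.0 MPa, ρ = 4540 kg/m³
  PEEK: σ_y = 102.0 MPa, ρ = 1300 kg/m³
  maraging steel: σ_y = 1860 MPa, ρ = 8010 kg/m³
  alloy steel: σ_y = 782.0 MPa, ρ = 7802 kg/m³
  CFRP laminate: M = 56.3×10⁻³
  maraging steel: M = 18.9×10⁻³
  PEEK: M = 16.8×10⁻³
  alloy steel: M = 10.9×10⁻³
  commercially pure titanium: M = 9.31×10⁻³
The maximum is for CFRP laminate.

CFRP laminate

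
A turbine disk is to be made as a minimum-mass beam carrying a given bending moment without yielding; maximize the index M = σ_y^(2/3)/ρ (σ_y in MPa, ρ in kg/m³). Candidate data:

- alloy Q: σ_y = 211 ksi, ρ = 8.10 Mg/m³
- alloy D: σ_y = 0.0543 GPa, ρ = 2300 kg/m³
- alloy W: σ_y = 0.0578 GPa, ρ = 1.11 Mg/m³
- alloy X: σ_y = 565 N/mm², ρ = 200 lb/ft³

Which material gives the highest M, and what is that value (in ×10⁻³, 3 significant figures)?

In SI units:
  alloy Q: σ_y = 1455 MPa, ρ = 8100 kg/m³
  alloy D: σ_y = 54.30 MPa, ρ = 2300 kg/m³
  alloy W: σ_y = 57.80 MPa, ρ = 1110 kg/m³
  alloy X: σ_y = 565.0 MPa, ρ = 3204 kg/m³
  alloy X: M = 21.3×10⁻³
  alloy Q: M = 15.9×10⁻³
  alloy W: M = 13.5×10⁻³
  alloy D: M = 6.23×10⁻³
Highest index: alloy X.

alloy X, M = 21.3×10⁻³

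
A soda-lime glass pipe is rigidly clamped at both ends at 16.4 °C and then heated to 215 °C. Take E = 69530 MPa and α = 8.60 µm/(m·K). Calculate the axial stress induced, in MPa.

119 MPa

E = 69530 MPa = 69.53 GPa.
ΔT = 198.6 K. Constrained thermal stress σ = E·α·ΔT = 69.53×10³ MPa × 8.60×10⁻⁶ × 198.6 = 119 MPa (compressive).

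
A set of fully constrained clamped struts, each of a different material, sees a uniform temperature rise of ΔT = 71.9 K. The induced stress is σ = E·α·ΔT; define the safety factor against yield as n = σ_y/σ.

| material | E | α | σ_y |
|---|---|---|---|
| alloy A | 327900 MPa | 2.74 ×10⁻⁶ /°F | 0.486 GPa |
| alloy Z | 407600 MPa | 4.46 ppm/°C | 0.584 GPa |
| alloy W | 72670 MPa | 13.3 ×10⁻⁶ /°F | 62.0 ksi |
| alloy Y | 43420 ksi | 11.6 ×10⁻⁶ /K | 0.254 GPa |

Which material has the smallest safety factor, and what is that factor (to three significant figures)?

Converting E to GPa, α to ×10⁻⁶/K, σ_y to MPa, then σ and n for each:
  alloy A: E = 327.9, α = 4.93, σ_y = 486.0 → σ = 116 MPa, n = 4.18
  alloy Z: E = 407.6, α = 4.46, σ_y = 584.0 → σ = 131 MPa, n = 4.47
  alloy W: E = 72.67, α = 23.9, σ_y = 427.5 → σ = 125 MPa, n = 3.42
  alloy Y: E = 299.4, α = 11.6, σ_y = 254.0 → σ = 250 MPa, n = 1.02
Smallest n: alloy Y with n = 1.02.

alloy Y, n = 1.02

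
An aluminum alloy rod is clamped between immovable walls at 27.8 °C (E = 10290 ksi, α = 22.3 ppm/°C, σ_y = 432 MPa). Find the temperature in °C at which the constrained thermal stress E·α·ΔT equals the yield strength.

E = 10290 ksi = 70.95 GPa.
E·α·ΔT = 432.0 MPa ⇒ ΔT = 432.0 / (70.95×10³ × 22.3×10⁻⁶) = 273.1 K.
T = 27.8 + 273.1 = 300.9 °C.

301 °C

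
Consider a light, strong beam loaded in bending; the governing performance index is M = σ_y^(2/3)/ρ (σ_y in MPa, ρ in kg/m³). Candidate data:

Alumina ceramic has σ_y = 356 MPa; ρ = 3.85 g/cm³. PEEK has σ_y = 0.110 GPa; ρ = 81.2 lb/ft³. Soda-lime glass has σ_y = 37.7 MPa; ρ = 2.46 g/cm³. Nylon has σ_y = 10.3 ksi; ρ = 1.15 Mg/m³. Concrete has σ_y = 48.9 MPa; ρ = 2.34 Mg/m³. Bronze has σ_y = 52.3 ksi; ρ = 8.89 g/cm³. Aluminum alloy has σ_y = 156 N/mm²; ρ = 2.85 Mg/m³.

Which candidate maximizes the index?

In SI units:
  alumina ceramic: σ_y = 356.0 MPa, ρ = 3850 kg/m³
  PEEK: σ_y = 110.0 MPa, ρ = 1301 kg/m³
  soda-lime glass: σ_y = 37.70 MPa, ρ = 2460 kg/m³
  nylon: σ_y = 71.02 MPa, ρ = 1150 kg/m³
  concrete: σ_y = 48.90 MPa, ρ = 2340 kg/m³
  bronze: σ_y = 360.6 MPa, ρ = 8890 kg/m³
  aluminum alloy: σ_y = 156.0 MPa, ρ = 2850 kg/m³
  PEEK: M = 17.7×10⁻³
  nylon: M = 14.9×10⁻³
  alumina ceramic: M = 13.0×10⁻³
  aluminum alloy: M = 10.2×10⁻³
  concrete: M = 5.71×10⁻³
  bronze: M = 5.70×10⁻³
  soda-lime glass: M = 4.57×10⁻³
Highest index: PEEK.

PEEK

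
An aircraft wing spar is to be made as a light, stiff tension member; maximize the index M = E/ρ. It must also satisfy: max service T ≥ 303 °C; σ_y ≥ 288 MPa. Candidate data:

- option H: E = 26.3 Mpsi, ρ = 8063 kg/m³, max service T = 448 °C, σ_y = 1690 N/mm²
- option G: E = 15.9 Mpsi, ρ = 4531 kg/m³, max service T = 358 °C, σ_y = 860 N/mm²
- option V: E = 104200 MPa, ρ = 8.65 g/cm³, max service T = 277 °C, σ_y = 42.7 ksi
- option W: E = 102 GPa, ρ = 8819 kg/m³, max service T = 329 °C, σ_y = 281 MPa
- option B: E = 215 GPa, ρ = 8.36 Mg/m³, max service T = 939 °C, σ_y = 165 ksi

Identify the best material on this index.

option B

Screen on constraints: max service T ≥ 303 °C; σ_y ≥ 288 MPa. Survivors: option H, option G, option B.
In SI units:
  option H: E = 181.3 GPa, ρ = 8063 kg/m³
  option G: E = 109.6 GPa, ρ = 4531 kg/m³
  option B: E = 215.0 GPa, ρ = 8360 kg/m³
  option B: M = 25.7 MN·m/kg
  option G: M = 24.2 MN·m/kg
  option H: M = 22.5 MN·m/kg
The maximum is for option B.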